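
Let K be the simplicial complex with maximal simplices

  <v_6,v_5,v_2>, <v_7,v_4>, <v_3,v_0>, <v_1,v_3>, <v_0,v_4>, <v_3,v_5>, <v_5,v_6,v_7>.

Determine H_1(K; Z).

H_1 = Z.

Order the vertices as v_0 < v_1 < v_2 < v_3 < v_4 < v_5 < v_6 < v_7. Listing each simplex with vertices in this order, K has dimension 2 with simplices:

  0-simplices (8): [v_0], [v_1], [v_2], [v_3], [v_4], [v_5], [v_6], [v_7]
  1-simplices (10): [v_0,v_3], [v_0,v_4], [v_1,v_3], [v_2,v_5], [v_2,v_6], [v_3,v_5], [v_4,v_7], [v_5,v_6], [v_5,v_7], [v_6,v_7]
  2-simplices (2): [v_2,v_5,v_6], [v_5,v_6,v_7]

so the chain groups are C_0 ≅ Z^8, C_1 ≅ Z^10, C_2 ≅ Z^2.

The boundary map ∂_1: C_1 → C_0 maps an edge to its endpoints' difference, ∂[p,q] = q − p.
The 8×10 boundary matrix has rank 7 and Smith normal form diag(1,1,1,1,1,1,1).

∂_2: C_2 → C_1 maps a triangle to the signed sum of its edges. For instance
  ∂[v_5,v_6,v_7] = [v_6,v_7] − [v_5,v_7] + [v_5,v_6],
  ∂[v_2,v_5,v_6] = [v_5,v_6] − [v_2,v_6] + [v_2,v_5].
This gives a 10×2 integer matrix of rank 2; reducing to Smith normal form yields diagonal entries (1,1).

From H_k ≅ ker(∂_k) / im(∂_{k+1}) we obtain:

  H_1: rank ker ∂_1 − rank ∂_2 = (10 − 7) − 2 = 1, and the invariant factors of ∂_2 are all 1, so H_1 ≅ Z.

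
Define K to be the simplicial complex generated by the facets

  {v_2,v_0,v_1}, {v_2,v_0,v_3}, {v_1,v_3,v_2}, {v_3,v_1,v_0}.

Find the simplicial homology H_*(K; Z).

K has 4 vertices, 6 edges, 4 triangles.
rank ∂_0 = 0, rank ∂_1 = 3 ⇒ b_0 = 4 − 0 − 3 = 1; all invariant factors of ∂_1 are 1 so no torsion. So H_0 ≅ Z.
rank ∂_1 = 3, rank ∂_2 = 3 ⇒ b_1 = 6 − 3 − 3 = 0; all invariant factors of ∂_2 are 1 so no torsion. So H_1 ≅ 0.
rank ∂_2 = 3, rank ∂_3 = 0 ⇒ b_2 = 4 − 3 − 0 = 1. So H_2 ≅ Z.

H_0 = Z,  H_1 = 0,  H_2 = Z.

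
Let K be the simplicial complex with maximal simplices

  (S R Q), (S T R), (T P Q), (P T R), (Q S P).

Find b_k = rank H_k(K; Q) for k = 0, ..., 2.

Fix the vertex order P < Q < R < S < T and write every simplex with vertices in increasing order. Then dim K = 2 and the simplices of K are:

  0-simplices (5): P, Q, R, S, T
  1-simplices (10): PQ, PR, PS, PT, QR, QS, QT, RS, RT, ST
  2-simplices (5): PQS, PQT, PRT, QRS, RST

Hence C_0 ≅ Z^5, C_1 ≅ Z^10, C_2 ≅ Z^5.

∂_1: C_1 → C_0 is given by ∂[p,q] = [q] − [p]. For instance
  ∂PT = T − P.
The 5×10 boundary matrix has rank 4 and Smith normal form diag(1,1,1,1).

∂_2: C_2 → C_1 maps a triangle to the signed sum of its edges. For instance
  ∂PRT = RT − PT + PR,
  ∂QRS = RS − QS + QR.
As a 10×5 matrix over Z this has rank 5, with invariant factors (1,1,1,1,1).

Reading off H_k = ker ∂_k / im ∂_{k+1}:

  H_0: rank C_0 − rank ∂_1 = 5 − 4 = 1, and the invariant factors of ∂_1 are all 1, so H_0 ≅ Z.
  H_1: rank ker ∂_1 − rank ∂_2 = (10 − 4) − 5 = 1, and the invariant factors of ∂_2 are all 1, so H_1 ≅ Z.
  H_2: rank ker ∂_2 − rank ∂_3 = (5 − 5) − 0 = 0, and there is no ∂_3, so H_2 ≅ 0.

As a check, the Euler characteristic is 5 − 10 + 5 = 0, which agrees with 1 − 1 + 0 = 0.

Hence the Betti numbers are b_0 = 1, b_1 = 1, b_2 = 0.

b_0 = 1, b_1 = 1, b_2 = 0.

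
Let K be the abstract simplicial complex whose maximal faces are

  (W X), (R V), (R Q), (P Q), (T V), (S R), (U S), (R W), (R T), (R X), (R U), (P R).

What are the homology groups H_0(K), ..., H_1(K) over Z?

Fix the vertex order P < Q < R < S < T < U < V < W < X and write every simplex with vertices in increasing order. Then dim K = 1 and the simplices of K are:

  0-simplices (9): P, Q, R, S, T, U, V, W, X
  1-simplices (12): PQ, PR, QR, RS, RT, RU, RV, RW, RX, SU, TV, WX

giving chain groups C_0 ≅ Z^9, C_1 ≅ Z^12.

∂_1: C_1 → C_0 maps an edge to its endpoints' difference, ∂[p,q] = q − p. For instance
  ∂RX = X − R.
The 9×12 boundary matrix has rank 8 and Smith normal form diag(1,1,1,1,1,1,1,1).

Computing H_k = (kernel of ∂_k) / (image of ∂_{k+1}):

  H_0: rank C_0 − rank ∂_1 = 9 − 8 = 1, and the invariant factors of ∂_1 are all 1, so H_0 ≅ Z.
  H_1: rank ker ∂_1 − rank ∂_2 = (12 − 8) − 0 = 4, and there is no ∂_2, so H_1 ≅ Z^4.

(K is a triangulation of a wedge of 4 circles.)

H_0 = Z,  H_1 = Z^4.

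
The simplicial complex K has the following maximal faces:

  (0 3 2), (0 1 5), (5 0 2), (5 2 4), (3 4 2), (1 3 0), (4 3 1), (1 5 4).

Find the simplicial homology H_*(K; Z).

Order the vertices as 0 < 1 < 2 < 3 < 4 < 5. Listing each simplex with vertices in this order, K has dimension 2 with simplices:

  0-simplices (6): [0], [1], [2], [3], [4], [5]
  1-simplices (12): [0,1], [0,2], [0,3], [0,5], [1,3], [1,4], [1,5], [2,3], [2,4], [2,5], [3,4], [4,5]
  2-simplices (8): [0,1,3], [0,1,5], [0,2,3], [0,2,5], [1,3,4], [1,4,5], [2,3,4], [2,4,5]

Hence C_0 ≅ Z^6, C_1 ≅ Z^12, C_2 ≅ Z^8.

Boundary ∂_1: C_1 → C_0 maps an edge to its endpoints' difference, ∂[p,q] = q − p. For instance
  ∂[1,5] = [5] − [1].
This gives a 6×12 integer matrix of rank 5; reducing to Smith normal form yields diagonal entries (1,1,1,1,1).

∂_2: C_2 → C_1 maps a triangle to the signed sum of its edges. For instance
  ∂[2,4,5] = [4,5] − [2,5] + [2,4],
  ∂[0,2,3] = [2,3] − [0,3] + [0,2].
As a 12×8 matrix over Z this has rank 7, with invariant factors (1,1,1,1,1,1,1).

Reading off H_k = ker ∂_k / im ∂_{k+1}:

  H_0: rank C_0 − rank ∂_1 = 6 − 5 = 1, and the invariant factors of ∂_1 are all 1, so H_0 = Z.
  H_1: rank ker ∂_1 − rank ∂_2 = (12 − 5) − 7 = 0, and the invariant factors of ∂_2 are all 1, so H_1 = 0.
  H_2: rank ker ∂_2 − rank ∂_3 = (8 − 7) − 0 = 1, and there is no ∂_3, so H_2 = Z.

H_0 = Z,  H_1 = 0,  H_2 = Z.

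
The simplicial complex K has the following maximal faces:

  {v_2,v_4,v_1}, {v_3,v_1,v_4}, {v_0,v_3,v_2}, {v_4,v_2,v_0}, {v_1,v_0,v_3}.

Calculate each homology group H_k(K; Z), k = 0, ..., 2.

We work with the vertex ordering v_0 < v_1 < v_2 < v_3 < v_4. The simplices of K, each written with vertices in increasing order, are:

  0-simplices (5): [v_0], [v_1], [v_2], [v_3], [v_4]
  1-simplices (10): [v_0,v_1], [v_0,v_2], [v_0,v_3], [v_0,v_4], [v_1,v_2], [v_1,v_3], [v_1,v_4], [v_2,v_3], [v_2,v_4], [v_3,v_4]
  2-simplices (5): [v_0,v_1,v_3], [v_0,v_2,v_3], [v_0,v_2,v_4], [v_1,v_2,v_4], [v_1,v_3,v_4]

giving chain groups C_0 ≅ Z^5, C_1 ≅ Z^10, C_2 ≅ Z^5.

Boundary ∂_1: C_1 → C_0 maps an edge to its endpoints' difference, ∂[p,q] = q − p.
The 5×10 boundary matrix has rank 4 and Smith normal form diag(1,1,1,1).

∂_2: C_2 → C_1 acts by ∂[p,q,r] = [q,r] − [p,r] + [p,q]. For instance
  ∂[v_1,v_2,v_4] = [v_2,v_4] − [v_1,v_4] + [v_1,v_2],
  ∂[v_0,v_2,v_4] = [v_2,v_4] − [v_0,v_4] + [v_0,v_2].
As a 10×5 matrix over Z this has rank 5, with invariant factors (1,1,1,1,1).

Now H_k = ker ∂_k / im ∂_{k+1}, so:

  H_0: rank C_0 − rank ∂_1 = 5 − 4 = 1, and the invariant factors of ∂_1 are all 1, so H_0 = Z.
  H_1: rank ker ∂_1 − rank ∂_2 = (10 − 4) − 5 = 1, and the invariant factors of ∂_2 are all 1, so H_1 = Z.
  H_2: rank ker ∂_2 − rank ∂_3 = (5 − 5) − 0 = 0, and there is no ∂_3, so H_2 = 0.

H_0 ≅ Z,  H_1 ≅ Z,  H_2 = 0.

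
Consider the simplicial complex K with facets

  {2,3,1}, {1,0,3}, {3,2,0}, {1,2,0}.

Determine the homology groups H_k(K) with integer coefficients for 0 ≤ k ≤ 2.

Take the total order 0 < 1 < 2 < 3 on the vertex set. Then K (dimension 2) consists of the simplices:

  0-simplices (4): [0], [1], [2], [3]
  1-simplices (6): [0,1], [0,2], [0,3], [1,2], [1,3], [2,3]
  2-simplices (4): [0,1,2], [0,1,3], [0,2,3], [1,2,3]

Hence C_0 ≅ Z^4, C_1 ≅ Z^6, C_2 ≅ Z^4.

∂_1: C_1 → C_0 sends each edge [p,q] (with p < q) to q − p.
As a 4×6 matrix over Z this has rank 3, with invariant factors (1,1,1).

∂_2: C_2 → C_1 acts by ∂[p,q,r] = [q,r] − [p,r] + [p,q]. For instance
  ∂[0,1,2] = [1,2] − [0,2] + [0,1],
  ∂[0,1,3] = [1,3] − [0,3] + [0,1].
The 6×4 boundary matrix has rank 3 and Smith normal form diag(1,1,1).

Computing H_k = (kernel of ∂_k) / (image of ∂_{k+1}):

  H_0: rank C_0 − rank ∂_1 = 4 − 3 = 1, and the invariant factors of ∂_1 are all 1, so H_0 ≅ Z.
  H_1: rank ker ∂_1 − rank ∂_2 = (6 − 3) − 3 = 0, and the invariant factors of ∂_2 are all 1, so H_1 ≅ 0.
  H_2: rank ker ∂_2 − rank ∂_3 = (4 − 3) − 0 = 1, and there is no ∂_3, so H_2 ≅ Z.

(K is a triangulation of the 2-sphere S^2.)

H_0 = Z,  H_1 = 0,  H_2 = Z.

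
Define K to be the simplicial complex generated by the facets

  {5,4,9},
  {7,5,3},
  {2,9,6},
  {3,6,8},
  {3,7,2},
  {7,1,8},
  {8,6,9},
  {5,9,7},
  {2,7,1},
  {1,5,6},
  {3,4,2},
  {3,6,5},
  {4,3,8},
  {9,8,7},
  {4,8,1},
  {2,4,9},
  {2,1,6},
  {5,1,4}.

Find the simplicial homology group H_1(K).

Fix the vertex order 1 < 2 < 3 < 4 < 5 < 6 < 7 < 8 < 9 and write every simplex with vertices in increasing order. Then dim K = 2 and the simplices of K are:

  0-simplices (9): [1], [2], [3], [4], [5], [6], [7], [8], [9]
  1-simplices (27): (27 of them)
  2-simplices (18): [1,2,6], [1,2,7], [1,4,5], [1,4,8], [1,5,6], [1,7,8], [2,3,4], [2,3,7], [2,4,9], [2,6,9], [3,4,8], [3,5,6], [3,5,7], [3,6,8], [4,5,9], [5,7,9], [6,8,9], [7,8,9]

Hence C_0 ≅ Z^9, C_1 ≅ Z^27, C_2 ≅ Z^18.

∂_1: C_1 → C_0 sends each edge [p,q] (with p < q) to q − p.
This gives a 9×27 integer matrix of rank 8; reducing to Smith normal form yields diagonal entries (1,1,1,1,1,1,1,1).

The boundary map ∂_2: C_2 → C_1 maps a triangle to the signed sum of its edges. For instance
  ∂[3,5,7] = [5,7] − [3,7] + [3,5],
  ∂[2,4,9] = [4,9] − [2,9] + [2,4].
The resulting 27×18 matrix has rank 17, and its Smith normal form has invariant factors (1,1,1,1,1,1,1,1,1,1,1,1,1,1,1,1,1).

Now H_k = ker ∂_k / im ∂_{k+1}, so:

  H_1: rank ker ∂_1 − rank ∂_2 = (27 − 8) − 17 = 2, and the invariant factors of ∂_2 are all 1, so H_1 = Z^2.

H_1 = Z^2.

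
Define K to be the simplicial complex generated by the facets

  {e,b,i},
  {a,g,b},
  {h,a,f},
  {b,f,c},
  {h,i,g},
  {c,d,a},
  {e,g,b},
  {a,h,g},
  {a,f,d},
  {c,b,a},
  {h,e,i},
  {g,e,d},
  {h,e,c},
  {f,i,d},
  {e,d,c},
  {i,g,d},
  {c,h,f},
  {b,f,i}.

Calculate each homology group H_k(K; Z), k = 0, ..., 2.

H_0 ≅ Z,  H_1 ≅ Z ⊕ Z/2Z,  H_2 = 0.

Order the vertices as a < b < c < d < e < f < g < h < i. Listing each simplex with vertices in this order, K has dimension 2 with simplices:

  0-simplices (9): a, b, c, d, e, f, g, h, i
  1-simplices (27): ab, ac, ad, af, ag, ah, bc, be, bf, bg, bi, cd, ce, cf, ch, de, df, dg, di, eg, eh, ei, fh, fi, gh, gi, hi
  2-simplices (18): abc, abg, acd, adf, afh, agh, bcf, beg, bei, bfi, cde, ceh, cfh, deg, dfi, dgi, ehi, ghi

giving chain groups C_0 ≅ Z^9, C_1 ≅ Z^27, C_2 ≅ Z^18.

Boundary ∂_1: C_1 → C_0 sends each edge [p,q] (with p < q) to q − p. For instance
  ∂gi = i − g.
The resulting 9×27 matrix has rank 8, and its Smith normal form has invariant factors (1,1,1,1,1,1,1,1).

∂_2: C_2 → C_1 maps a triangle to the signed sum of its edges. For instance
  ∂ghi = hi − gi + gh,
  ∂cfh = fh − ch + cf.
This gives a 27×18 integer matrix of rank 18; reducing to Smith normal form yields diagonal entries (1,1,1,1,1,1,1,1,1,1,1,1,1,1,1,1,1,2).

From H_k ≅ ker(∂_k) / im(∂_{k+1}) we obtain:

  H_0: rank C_0 − rank ∂_1 = 9 − 8 = 1, and the invariant factors of ∂_1 are all 1, so H_0 = Z.
  H_1: rank ker ∂_1 − rank ∂_2 = (27 − 8) − 18 = 1, and ∂_2 has invariant factor 2 > 1, so H_1 = Z ⊕ Z/2Z.
  H_2: rank ker ∂_2 − rank ∂_3 = (18 − 18) − 0 = 0, and there is no ∂_3, so H_2 = 0.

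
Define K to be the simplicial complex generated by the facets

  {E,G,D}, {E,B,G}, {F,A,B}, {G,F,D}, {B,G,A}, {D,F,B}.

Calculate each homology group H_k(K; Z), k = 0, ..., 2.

Fix the vertex order A < B < D < E < F < G and write every simplex with vertices in increasing order. Then dim K = 2 and the simplices of K are:

  0-simplices (6): A, B, D, E, F, G
  1-simplices (12): AB, AF, AG, BD, BE, BF, BG, DE, DF, DG, EG, FG
  2-simplices (6): ABF, ABG, BDF, BEG, DEG, DFG

Hence C_0 ≅ Z^6, C_1 ≅ Z^12, C_2 ≅ Z^6.

∂_1: C_1 → C_0 is given by ∂[p,q] = [q] − [p]. For instance
  ∂AB = B − A.
This gives a 6×12 integer matrix of rank 5; reducing to Smith normal form yields diagonal entries (1,1,1,1,1).

The boundary map ∂_2: C_2 → C_1 acts by ∂[p,q,r] = [q,r] − [p,r] + [p,q]. For instance
  ∂DFG = FG − DG + DF,
  ∂ABG = BG − AG + AB.
As a 12×6 matrix over Z this has rank 6, with invariant factors (1,1,1,1,1,1).

From H_k ≅ ker(∂_k) / im(∂_{k+1}) we obtain:

  H_0: rank C_0 − rank ∂_1 = 6 − 5 = 1, and the invariant factors of ∂_1 are all 1, so H_0 ≅ Z.
  H_1: rank ker ∂_1 − rank ∂_2 = (12 − 5) − 6 = 1, and the invariant factors of ∂_2 are all 1, so H_1 ≅ Z.
  H_2: rank ker ∂_2 − rank ∂_3 = (6 − 6) − 0 = 0, and there is no ∂_3, so H_2 ≅ 0.

As a check, the Euler characteristic is 6 − 12 + 6 = 0, which agrees with 1 − 1 + 0 = 0.

H_0 = Z,  H_1 = Z,  H_2 = 0.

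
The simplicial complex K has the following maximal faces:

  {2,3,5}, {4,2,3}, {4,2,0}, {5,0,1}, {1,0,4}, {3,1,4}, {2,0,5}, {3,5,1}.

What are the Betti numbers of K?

b_0 = 1, b_1 = 0, b_2 = 1.

We work with the vertex ordering 0 < 1 < 2 < 3 < 4 < 5. The simplices of K, each written with vertices in increasing order, are:

  0-simplices (6): [0], [1], [2], [3], [4], [5]
  1-simplices (12): [0,1], [0,2], [0,4], [0,5], [1,3], [1,4], [1,5], [2,3], [2,4], [2,5], [3,4], [3,5]
  2-simplices (8): [0,1,4], [0,1,5], [0,2,4], [0,2,5], [1,3,4], [1,3,5], [2,3,4], [2,3,5]

so the chain groups are C_0 ≅ Z^6, C_1 ≅ Z^12, C_2 ≅ Z^8.

Boundary ∂_1: C_1 → C_0 sends each edge [p,q] (with p < q) to q − p. For instance
  ∂[1,5] = [5] − [1].
This gives a 6×12 integer matrix of rank 5; reducing to Smith normal form yields diagonal entries (1,1,1,1,1).

∂_2: C_2 → C_1 sends each 2-simplex [p,q,r] to [q,r] − [p,r] + [p,q]. For instance
  ∂[2,3,4] = [3,4] − [2,4] + [2,3],
  ∂[1,3,4] = [3,4] − [1,4] + [1,3].
This gives a 12×8 integer matrix of rank 7; reducing to Smith normal form yields diagonal entries (1,1,1,1,1,1,1).

Computing H_k = (kernel of ∂_k) / (image of ∂_{k+1}):

  H_0: rank C_0 − rank ∂_1 = 6 − 5 = 1, and the invariant factors of ∂_1 are all 1, so H_0 = Z.
  H_1: rank ker ∂_1 − rank ∂_2 = (12 − 5) − 7 = 0, and the invariant factors of ∂_2 are all 1, so H_1 = 0.
  H_2: rank ker ∂_2 − rank ∂_3 = (8 − 7) − 0 = 1, and there is no ∂_3, so H_2 = Z.

(K is a triangulation of the 2-sphere S^2.)

Hence the Betti numbers are b_0 = 1, b_1 = 0, b_2 = 1.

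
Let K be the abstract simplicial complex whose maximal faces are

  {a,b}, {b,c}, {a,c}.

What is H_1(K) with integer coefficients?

We work with the vertex ordering a < b < c. The simplices of K, each written with vertices in increasing order, are:

  0-simplices (3): a, b, c
  1-simplices (3): ab, ac, bc

so the chain groups are C_0 ≅ Z^3, C_1 ≅ Z^3.

The boundary map ∂_1: C_1 → C_0 sends each edge [p,q] (with p < q) to q − p. For instance
  ∂bc = c − b.
The 3×3 boundary matrix has rank 2 and Smith normal form diag(1,1).

Now H_k = ker ∂_k / im ∂_{k+1}, so:

  H_1: rank ker ∂_1 − rank ∂_2 = (3 − 2) − 0 = 1, and there is no ∂_2, so H_1 = Z.

H_1 = Z.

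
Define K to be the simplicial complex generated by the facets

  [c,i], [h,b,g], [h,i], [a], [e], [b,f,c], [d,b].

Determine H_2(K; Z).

Take the total order a < b < c < d < e < f < g < h < i on the vertex set. Then K (dimension 2) consists of the simplices:

  0-simplices (9): a, b, c, d, e, f, g, h, i
  1-simplices (9): bc, bd, bf, bg, bh, cf, ci, gh, hi
  2-simplices (2): bcf, bgh

Hence C_0 ≅ Z^9, C_1 ≅ Z^9, C_2 ≅ Z^2.

∂_1: C_1 → C_0 sends each edge [p,q] (with p < q) to q − p. For instance
  ∂bh = h − b.
The resulting 9×9 matrix has rank 6, and its Smith normal form has invariant factors (1,1,1,1,1,1).

∂_2: C_2 → C_1 maps a triangle to the signed sum of its edges. For instance
  ∂bgh = gh − bh + bg,
  ∂bcf = cf − bf + bc.
The 9×2 boundary matrix has rank 2 and Smith normal form diag(1,1).

Reading off H_k = ker ∂_k / im ∂_{k+1}:

  H_2: rank ker ∂_2 − rank ∂_3 = (2 − 2) − 0 = 0, and there is no ∂_3, so H_2 ≅ 0.

H_2 ≅ 0.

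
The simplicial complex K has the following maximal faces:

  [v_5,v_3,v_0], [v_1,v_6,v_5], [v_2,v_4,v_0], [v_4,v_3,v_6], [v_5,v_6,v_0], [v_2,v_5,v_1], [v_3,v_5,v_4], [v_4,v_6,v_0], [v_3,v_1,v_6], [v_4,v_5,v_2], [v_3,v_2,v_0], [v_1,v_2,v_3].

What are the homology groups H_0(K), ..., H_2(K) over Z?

H_0 = Z,  H_1 = Z/2,  H_2 = 0.

Take the total order v_0 < v_1 < v_2 < v_3 < v_4 < v_5 < v_6 on the vertex set. Then K (dimension 2) consists of the simplices:

  0-simplices (7): [v_0], [v_1], [v_2], [v_3], [v_4], [v_5], [v_6]
  1-simplices (18): (18 of them)
  2-simplices (12): (12 of them)

giving chain groups C_0 ≅ Z^7, C_1 ≅ Z^18, C_2 ≅ Z^12.

Boundary ∂_1: C_1 → C_0 is given by ∂[p,q] = [q] − [p].
The 7×18 boundary matrix has rank 6 and Smith normal form diag(1,1,1,1,1,1).

∂_2: C_2 → C_1 maps a triangle to the signed sum of its edges. For instance
  ∂[v_0,v_2,v_4] = [v_2,v_4] − [v_0,v_4] + [v_0,v_2],
  ∂[v_1,v_2,v_3] = [v_2,v_3] − [v_1,v_3] + [v_1,v_2].
The resulting 18×12 matrix has rank 12, and its Smith normal form has invariant factors (1,1,1,1,1,1,1,1,1,1,1,2).

Computing H_k = (kernel of ∂_k) / (image of ∂_{k+1}):

  H_0: rank C_0 − rank ∂_1 = 7 − 6 = 1, and the invariant factors of ∂_1 are all 1, so H_0 ≅ Z.
  H_1: rank ker ∂_1 − rank ∂_2 = (18 − 6) − 12 = 0, and ∂_2 has invariant factor 2 > 1, so H_1 ≅ Z/2.
  H_2: rank ker ∂_2 − rank ∂_3 = (12 − 12) − 0 = 0, and there is no ∂_3, so H_2 ≅ 0.

(K is a triangulation of the real projective plane RP^2.)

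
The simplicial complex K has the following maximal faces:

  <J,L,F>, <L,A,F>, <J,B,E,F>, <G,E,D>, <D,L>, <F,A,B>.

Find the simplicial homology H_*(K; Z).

Order the vertices as A < B < D < E < F < G < J < L. Listing each simplex with vertices in this order, K has dimension 3 with simplices:

  0-simplices (8): A, B, D, E, F, G, J, L
  1-simplices (15): AB, AF, AL, BE, BF, BJ, DE, DG, DL, EF, EG, EJ, FJ, FL, JL
  2-simplices (8): ABF, AFL, BEF, BEJ, BFJ, DEG, EFJ, FJL
  3-simplices (1): BEFJ

Hence C_0 ≅ Z^8, C_1 ≅ Z^15, C_2 ≅ Z^8, C_3 ≅ Z^1.

∂_1: C_1 → C_0 sends each edge [p,q] (with p < q) to q − p. For instance
  ∂BJ = J − B.
This gives a 8×15 integer matrix of rank 7; reducing to Smith normal form yields diagonal entries (1,1,1,1,1,1,1).

Boundary ∂_2: C_2 → C_1 sends each 2-simplex [p,q,r] to [q,r] − [p,r] + [p,q]. For instance
  ∂EFJ = FJ − EJ + EF,
  ∂DEG = EG − DG + DE.
The 15×8 boundary matrix has rank 7 and Smith normal form diag(1,1,1,1,1,1,1).

The boundary map ∂_3: C_3 → C_2 sends each 3-simplex σ to the alternating sum Σ_i (−1)^i (σ with its i-th vertex removed). For instance
  ∂BEFJ = EFJ − BFJ + BEJ − BEF.
The resulting 8×1 matrix has rank 1, and its Smith normal form has invariant factors (1).

From H_k ≅ ker(∂_k) / im(∂_{k+1}) we obtain:

  H_0: rank C_0 − rank ∂_1 = 8 − 7 = 1, and the invariant factors of ∂_1 are all 1, so H_0 ≅ Z.
  H_1: rank ker ∂_1 − rank ∂_2 = (15 − 7) − 7 = 1, and the invariant factors of ∂_2 are all 1, so H_1 ≅ Z.
  H_2: rank ker ∂_2 − rank ∂_3 = (8 − 7) − 1 = 0, and the invariant factors of ∂_3 are all 1, so H_2 ≅ 0.
  H_3: rank ker ∂_3 − rank ∂_4 = (1 − 1) − 0 = 0, and there is no ∂_4, so H_3 ≅ 0.

H_0 = Z,  H_1 = Z,  H_2 = 0,  H_3 = 0.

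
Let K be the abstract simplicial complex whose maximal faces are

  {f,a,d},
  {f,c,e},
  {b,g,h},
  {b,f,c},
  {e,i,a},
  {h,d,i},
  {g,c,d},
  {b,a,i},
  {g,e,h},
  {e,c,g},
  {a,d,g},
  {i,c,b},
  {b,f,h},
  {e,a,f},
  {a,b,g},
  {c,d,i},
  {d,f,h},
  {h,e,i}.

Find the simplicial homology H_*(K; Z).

H_0 = Z,  H_1 = Z^2,  H_2 = Z.

We work with the vertex ordering a < b < c < d < e < f < g < h < i. The simplices of K, each written with vertices in increasing order, are:

  0-simplices (9): a, b, c, d, e, f, g, h, i
  1-simplices (27): ab, ad, ae, af, ag, ai, bc, bf, bg, bh, bi, cd, ce, cf, cg, ci, df, dg, dh, di, ef, eg, eh, ei, fh, gh, hi
  2-simplices (18): abg, abi, adf, adg, aef, aei, bcf, bci, bfh, bgh, cdg, cdi, cef, ceg, dfh, dhi, egh, ehi

giving chain groups C_0 ≅ Z^9, C_1 ≅ Z^27, C_2 ≅ Z^18.

The boundary map ∂_1: C_1 → C_0 maps an edge to its endpoints' difference, ∂[p,q] = q − p.
The 9×27 boundary matrix has rank 8 and Smith normal form diag(1,1,1,1,1,1,1,1).

The boundary map ∂_2: C_2 → C_1 sends each 2-simplex [p,q,r] to [q,r] − [p,r] + [p,q]. For instance
  ∂ceg = eg − cg + ce,
  ∂cdi = di − ci + cd.
This gives a 27×18 integer matrix of rank 17; reducing to Smith normal form yields diagonal entries (1,1,1,1,1,1,1,1,1,1,1,1,1,1,1,1,1).

From H_k ≅ ker(∂_k) / im(∂_{k+1}) we obtain:

  H_0: rank C_0 − rank ∂_1 = 9 − 8 = 1, and the invariant factors of ∂_1 are all 1, so H_0 = Z.
  H_1: rank ker ∂_1 − rank ∂_2 = (27 − 8) − 17 = 2, and the invariant factors of ∂_2 are all 1, so H_1 = Z^2.
  H_2: rank ker ∂_2 − rank ∂_3 = (18 − 17) − 0 = 1, and there is no ∂_3, so H_2 = Z.

As a check, the Euler characteristic is 9 − 27 + 18 = 0, which agrees with 1 − 2 + 1 = 0.
(K is a triangulation of the torus T^2.)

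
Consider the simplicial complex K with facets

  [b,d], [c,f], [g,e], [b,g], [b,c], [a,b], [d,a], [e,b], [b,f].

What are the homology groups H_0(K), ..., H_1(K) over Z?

H_0 ≅ Z,  H_1 ≅ Z^3.

Fix the vertex order a < b < c < d < e < f < g and write every simplex with vertices in increasing order. Then dim K = 1 and the simplices of K are:

  0-simplices (7): a, b, c, d, e, f, g
  1-simplices (9): ab, ad, bc, bd, be, bf, bg, cf, eg

Hence C_0 ≅ Z^7, C_1 ≅ Z^9.

Boundary ∂_1: C_1 → C_0 is given by ∂[p,q] = [q] − [p]. For instance
  ∂bd = d − b.
As a 7×9 matrix over Z this has rank 6, with invariant factors (1,1,1,1,1,1).

Computing H_k = (kernel of ∂_k) / (image of ∂_{k+1}):

  H_0: rank C_0 − rank ∂_1 = 7 − 6 = 1, and the invariant factors of ∂_1 are all 1, so H_0 = Z.
  H_1: rank ker ∂_1 − rank ∂_2 = (9 − 6) − 0 = 3, and there is no ∂_2, so H_1 = Z^3.

As a check, the Euler characteristic is 7 − 9 = -2, which agrees with 1 − 3 = -2.
(K is a triangulation of a wedge of 3 circles.)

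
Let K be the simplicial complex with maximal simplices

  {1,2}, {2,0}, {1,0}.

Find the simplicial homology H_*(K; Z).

H_0 ≅ Z,  H_1 ≅ Z.

Order the vertices as 0 < 1 < 2. Listing each simplex with vertices in this order, K has dimension 1 with simplices:

  0-simplices (3): [0], [1], [2]
  1-simplices (3): [0,1], [0,2], [1,2]

so the chain groups are C_0 ≅ Z^3, C_1 ≅ Z^3.

Boundary ∂_1: C_1 → C_0 maps an edge to its endpoints' difference, ∂[p,q] = q − p.
This gives a 3×3 integer matrix of rank 2; reducing to Smith normal form yields diagonal entries (1,1).

Reading off H_k = ker ∂_k / im ∂_{k+1}:

  H_0: rank C_0 − rank ∂_1 = 3 − 2 = 1, and the invariant factors of ∂_1 are all 1, so H_0 = Z.
  H_1: rank ker ∂_1 − rank ∂_2 = (3 − 2) − 0 = 1, and there is no ∂_2, so H_1 = Z.

As a check, the Euler characteristic is 3 − 3 = 0, which agrees with 1 − 1 = 0.
(K is a triangulation of the circle S^1.)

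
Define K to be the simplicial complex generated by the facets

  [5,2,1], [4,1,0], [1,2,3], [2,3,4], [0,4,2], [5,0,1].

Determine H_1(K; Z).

H_1 = Z.

Order the vertices as 0 < 1 < 2 < 3 < 4 < 5. Listing each simplex with vertices in this order, K has dimension 2 with simplices:

  0-simplices (6): [0], [1], [2], [3], [4], [5]
  1-simplices (12): [0,1], [0,2], [0,4], [0,5], [1,2], [1,3], [1,4], [1,5], [2,3], [2,4], [2,5], [3,4]
  2-simplices (6): [0,1,4], [0,1,5], [0,2,4], [1,2,3], [1,2,5], [2,3,4]

giving chain groups C_0 ≅ Z^6, C_1 ≅ Z^12, C_2 ≅ Z^6.

∂_1: C_1 → C_0 maps an edge to its endpoints' difference, ∂[p,q] = q − p.
The 6×12 boundary matrix has rank 5 and Smith normal form diag(1,1,1,1,1).

Boundary ∂_2: C_2 → C_1 acts by ∂[p,q,r] = [q,r] − [p,r] + [p,q]. For instance
  ∂[0,1,4] = [1,4] − [0,4] + [0,1],
  ∂[1,2,5] = [2,5] − [1,5] + [1,2].
The 12×6 boundary matrix has rank 6 and Smith normal form diag(1,1,1,1,1,1).

Computing H_k = (kernel of ∂_k) / (image of ∂_{k+1}):

  H_1: rank ker ∂_1 − rank ∂_2 = (12 − 5) − 6 = 1, and the invariant factors of ∂_2 are all 1, so H_1 ≅ Z.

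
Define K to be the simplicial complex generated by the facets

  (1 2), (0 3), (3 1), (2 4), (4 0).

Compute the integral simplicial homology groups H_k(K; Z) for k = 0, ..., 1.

Fix the vertex order 0 < 1 < 2 < 3 < 4 and write every simplex with vertices in increasing order. Then dim K = 1 and the simplices of K are:

  0-simplices (5): [0], [1], [2], [3], [4]
  1-simplices (5): [0,3], [0,4], [1,2], [1,3], [2,4]

so the chain groups are C_0 ≅ Z^5, C_1 ≅ Z^5.

∂_1: C_1 → C_0 maps an edge to its endpoints' difference, ∂[p,q] = q − p.
The resulting 5×5 matrix has rank 4, and its Smith normal form has invariant factors (1,1,1,1).

Now H_k = ker ∂_k / im ∂_{k+1}, so:

  H_0: rank C_0 − rank ∂_1 = 5 − 4 = 1, and the invariant factors of ∂_1 are all 1, so H_0 ≅ Z.
  H_1: rank ker ∂_1 − rank ∂_2 = (5 − 4) − 0 = 1, and there is no ∂_2, so H_1 ≅ Z.

H_0 = Z,  H_1 = Z.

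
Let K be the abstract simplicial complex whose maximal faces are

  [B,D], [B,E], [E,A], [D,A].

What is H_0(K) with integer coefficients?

H_0 = Z.

Order the vertices as A < B < D < E. Listing each simplex with vertices in this order, K has dimension 1 with simplices:

  0-simplices (4): A, B, D, E
  1-simplices (4): AD, AE, BD, BE

so the chain groups are C_0 ≅ Z^4, C_1 ≅ Z^4.

Boundary ∂_1: C_1 → C_0 maps an edge to its endpoints' difference, ∂[p,q] = q − p.
This gives a 4×4 integer matrix of rank 3; reducing to Smith normal form yields diagonal entries (1,1,1).

Now H_k = ker ∂_k / im ∂_{k+1}, so:

  H_0: rank C_0 − rank ∂_1 = 4 − 3 = 1, and the invariant factors of ∂_1 are all 1, so H_0 = Z.

(K is a triangulation of the circle S^1.)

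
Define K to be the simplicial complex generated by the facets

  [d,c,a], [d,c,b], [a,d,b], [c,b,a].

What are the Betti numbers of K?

We work with the vertex ordering a < b < c < d. The simplices of K, each written with vertices in increasing order, are:

  0-simplices (4): a, b, c, d
  1-simplices (6): ab, ac, ad, bc, bd, cd
  2-simplices (4): abc, abd, acd, bcd

giving chain groups C_0 ≅ Z^4, C_1 ≅ Z^6, C_2 ≅ Z^4.

∂_1: C_1 → C_0 is given by ∂[p,q] = [q] − [p].
The 4×6 boundary matrix has rank 3 and Smith normal form diag(1,1,1).

∂_2: C_2 → C_1 acts by ∂[p,q,r] = [q,r] − [p,r] + [p,q]. For instance
  ∂abd = bd − ad + ab,
  ∂abc = bc − ac + ab.
The 6×4 boundary matrix has rank 3 and Smith normal form diag(1,1,1).

Reading off H_k = ker ∂_k / im ∂_{k+1}:

  H_0: rank C_0 − rank ∂_1 = 4 − 3 = 1, and the invariant factors of ∂_1 are all 1, so H_0 = Z.
  H_1: rank ker ∂_1 − rank ∂_2 = (6 − 3) − 3 = 0, and the invariant factors of ∂_2 are all 1, so H_1 = 0.
  H_2: rank ker ∂_2 − rank ∂_3 = (4 − 3) − 0 = 1, and there is no ∂_3, so H_2 = Z.

Hence the Betti numbers are b_0 = 1, b_1 = 0, b_2 = 1.

b_0 = 1, b_1 = 0, b_2 = 1.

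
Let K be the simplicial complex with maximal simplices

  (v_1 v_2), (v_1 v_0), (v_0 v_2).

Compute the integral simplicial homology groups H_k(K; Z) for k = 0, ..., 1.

Fix the vertex order v_0 < v_1 < v_2 and write every simplex with vertices in increasing order. Then dim K = 1 and the simplices of K are:

  0-simplices (3): [v_0], [v_1], [v_2]
  1-simplices (3): [v_0,v_1], [v_0,v_2], [v_1,v_2]

so the chain groups are C_0 ≅ Z^3, C_1 ≅ Z^3.

∂_1: C_1 → C_0 is given by ∂[p,q] = [q] − [p]. For instance
  ∂[v_0,v_1] = [v_1] − [v_0].
The resulting 3×3 matrix has rank 2, and its Smith normal form has invariant factors (1,1).

Now H_k = ker ∂_k / im ∂_{k+1}, so:

  H_0: rank C_0 − rank ∂_1 = 3 − 2 = 1, and the invariant factors of ∂_1 are all 1, so H_0 = Z.
  H_1: rank ker ∂_1 − rank ∂_2 = (3 − 2) − 0 = 1, and there is no ∂_2, so H_1 = Z.

H_0 ≅ Z,  H_1 ≅ Z.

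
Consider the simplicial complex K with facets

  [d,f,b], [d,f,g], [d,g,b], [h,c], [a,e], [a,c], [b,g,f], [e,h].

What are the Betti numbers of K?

b_0 = 2, b_1 = 1, b_2 = 1.

Order the vertices as a < b < c < d < e < f < g < h. Listing each simplex with vertices in this order, K has dimension 2 with simplices:

  0-simplices (8): a, b, c, d, e, f, g, h
  1-simplices (10): ac, ae, bd, bf, bg, ch, df, dg, eh, fg
  2-simplices (4): bdf, bdg, bfg, dfg

Hence C_0 ≅ Z^8, C_1 ≅ Z^10, C_2 ≅ Z^4.

Boundary ∂_1: C_1 → C_0 sends each edge [p,q] (with p < q) to q − p.
The resulting 8×10 matrix has rank 6, and its Smith normal form has invariant factors (1,1,1,1,1,1).

The boundary map ∂_2: C_2 → C_1 maps a triangle to the signed sum of its edges. For instance
  ∂dfg = fg − dg + df,
  ∂bdf = df − bf + bd.
The 10×4 boundary matrix has rank 3 and Smith normal form diag(1,1,1).

From H_k ≅ ker(∂_k) / im(∂_{k+1}) we obtain:

  H_0: rank C_0 − rank ∂_1 = 8 − 6 = 2, and the invariant factors of ∂_1 are all 1, so H_0 ≅ Z^2.
  H_1: rank ker ∂_1 − rank ∂_2 = (10 − 6) − 3 = 1, and the invariant factors of ∂_2 are all 1, so H_1 ≅ Z.
  H_2: rank ker ∂_2 − rank ∂_3 = (4 − 3) − 0 = 1, and there is no ∂_3, so H_2 ≅ Z.

Hence the Betti numbers are b_0 = 2, b_1 = 1, b_2 = 1.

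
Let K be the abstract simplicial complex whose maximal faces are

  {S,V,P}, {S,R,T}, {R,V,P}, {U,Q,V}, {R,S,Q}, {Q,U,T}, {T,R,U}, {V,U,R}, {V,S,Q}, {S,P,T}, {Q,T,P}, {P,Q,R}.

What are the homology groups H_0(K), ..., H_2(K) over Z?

H_0 = Z,  H_1 = Z/2,  H_2 = 0.

Fix the vertex order P < Q < R < S < T < U < V and write every simplex with vertices in increasing order. Then dim K = 2 and the simplices of K are:

  0-simplices (7): P, Q, R, S, T, U, V
  1-simplices (18): PQ, PR, PS, PT, PV, QR, QS, QT, QU, QV, RS, RT, RU, RV, ST, SV, TU, UV
  2-simplices (12): PQR, PQT, PRV, PST, PSV, QRS, QSV, QTU, QUV, RST, RTU, RUV

Hence C_0 ≅ Z^7, C_1 ≅ Z^18, C_2 ≅ Z^12.

∂_1: C_1 → C_0 maps an edge to its endpoints' difference, ∂[p,q] = q − p. For instance
  ∂RT = T − R.
The resulting 7×18 matrix has rank 6, and its Smith normal form has invariant factors (1,1,1,1,1,1).

Boundary ∂_2: C_2 → C_1 maps a triangle to the signed sum of its edges. For instance
  ∂QTU = TU − QU + QT,
  ∂QUV = UV − QV + QU.
This gives a 18×12 integer matrix of rank 12; reducing to Smith normal form yields diagonal entries (1,1,1,1,1,1,1,1,1,1,1,2).

Now H_k = ker ∂_k / im ∂_{k+1}, so:

  H_0: rank C_0 − rank ∂_1 = 7 − 6 = 1, and the invariant factors of ∂_1 are all 1, so H_0 = Z.
  H_1: rank ker ∂_1 − rank ∂_2 = (18 − 6) − 12 = 0, and ∂_2 has invariant factor 2 > 1, so H_1 = Z/2.
  H_2: rank ker ∂_2 − rank ∂_3 = (12 − 12) − 0 = 0, and there is no ∂_3, so H_2 = 0.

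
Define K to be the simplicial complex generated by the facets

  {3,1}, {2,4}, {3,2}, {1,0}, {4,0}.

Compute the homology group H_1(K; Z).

H_1 = Z.

Fix the vertex order 0 < 1 < 2 < 3 < 4 and write every simplex with vertices in increasing order. Then dim K = 1 and the simplices of K are:

  0-simplices (5): [0], [1], [2], [3], [4]
  1-simplices (5): [0,1], [0,4], [1,3], [2,3], [2,4]

so the chain groups are C_0 ≅ Z^5, C_1 ≅ Z^5.

Boundary ∂_1: C_1 → C_0 is given by ∂[p,q] = [q] − [p].
The 5×5 boundary matrix has rank 4 and Smith normal form diag(1,1,1,1).

From H_k ≅ ker(∂_k) / im(∂_{k+1}) we obtain:

  H_1: rank ker ∂_1 − rank ∂_2 = (5 − 4) − 0 = 1, and there is no ∂_2, so H_1 ≅ Z.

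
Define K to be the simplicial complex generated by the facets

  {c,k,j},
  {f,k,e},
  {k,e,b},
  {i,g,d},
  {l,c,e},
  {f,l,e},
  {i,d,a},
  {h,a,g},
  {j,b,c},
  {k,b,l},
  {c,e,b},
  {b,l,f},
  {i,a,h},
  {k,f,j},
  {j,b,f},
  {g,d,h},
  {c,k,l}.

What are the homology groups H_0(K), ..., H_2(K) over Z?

H_0 = Z^2,  H_1 = Z ⊕ Z_2,  H_2 = 0.

Order the vertices as a < b < c < d < e < f < g < h < i < j < k < l. Listing each simplex with vertices in this order, K has dimension 2 with simplices:

  0-simplices (12): a, b, c, d, e, f, g, h, i, j, k, l
  1-simplices (28): ad, ag, ah, ai, bc, be, bf, bj, bk, bl, ce, cj, ck, cl, dg, dh, di, ef, ek, el, fj, fk, fl, gh, gi, hi, jk, kl
  2-simplices (17): adi, agh, ahi, bce, bcj, bek, bfj, bfl, bkl, cel, cjk, ckl, dgh, dgi, efk, efl, fjk

Hence C_0 ≅ Z^12, C_1 ≅ Z^28, C_2 ≅ Z^17.

Boundary ∂_1: C_1 → C_0 is given by ∂[p,q] = [q] − [p].
The resulting 12×28 matrix has rank 10, and its Smith normal form has invariant factors (1,1,1,1,1,1,1,1,1,1).

∂_2: C_2 → C_1 acts by ∂[p,q,r] = [q,r] − [p,r] + [p,q]. For instance
  ∂adi = di − ai + ad,
  ∂dgi = gi − di + dg.
As a 28×17 matrix over Z this has rank 17, with invariant factors (1,1,1,1,1,1,1,1,1,1,1,1,1,1,1,1,2).

Computing H_k = (kernel of ∂_k) / (image of ∂_{k+1}):

  H_0: rank C_0 − rank ∂_1 = 12 − 10 = 2, and the invariant factors of ∂_1 are all 1, so H_0 ≅ Z^2.
  H_1: rank ker ∂_1 − rank ∂_2 = (28 − 10) − 17 = 1, and ∂_2 has invariant factor 2 > 1, so H_1 ≅ Z ⊕ Z_2.
  H_2: rank ker ∂_2 − rank ∂_3 = (17 − 17) − 0 = 0, and there is no ∂_3, so H_2 ≅ 0.

As a check, the Euler characteristic is 12 − 28 + 17 = 1, which agrees with 2 − 1 + 0 = 1.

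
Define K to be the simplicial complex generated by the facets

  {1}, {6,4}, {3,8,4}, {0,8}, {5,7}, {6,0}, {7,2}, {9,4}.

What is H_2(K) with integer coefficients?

H_2 ≅ 0.

Order the vertices as 0 < 1 < 2 < 3 < 4 < 5 < 6 < 7 < 8 < 9. Listing each simplex with vertices in this order, K has dimension 2 with simplices:

  0-simplices (10): [0], [1], [2], [3], [4], [5], [6], [7], [8], [9]
  1-simplices (9): [0,6], [0,8], [2,7], [3,4], [3,8], [4,6], [4,8], [4,9], [5,7]
  2-simplices (1): [3,4,8]

so the chain groups are C_0 ≅ Z^10, C_1 ≅ Z^9, C_2 ≅ Z^1.

Boundary ∂_1: C_1 → C_0 maps an edge to its endpoints' difference, ∂[p,q] = q − p. For instance
  ∂[2,7] = [7] − [2].
This gives a 10×9 integer matrix of rank 7; reducing to Smith normal form yields diagonal entries (1,1,1,1,1,1,1).

The boundary map ∂_2: C_2 → C_1 maps a triangle to the signed sum of its edges. For instance
  ∂[3,4,8] = [4,8] − [3,8] + [3,4].
The 9×1 boundary matrix has rank 1 and Smith normal form diag(1).

Now H_k = ker ∂_k / im ∂_{k+1}, so:

  H_2: rank ker ∂_2 − rank ∂_3 = (1 − 1) − 0 = 0, and there is no ∂_3, so H_2 ≅ 0.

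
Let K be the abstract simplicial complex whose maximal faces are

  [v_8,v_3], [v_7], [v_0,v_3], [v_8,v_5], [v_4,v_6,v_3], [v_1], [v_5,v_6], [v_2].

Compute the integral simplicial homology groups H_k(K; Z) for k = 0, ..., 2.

We work with the vertex ordering v_0 < v_1 < v_2 < v_3 < v_4 < v_5 < v_6 < v_7 < v_8. The simplices of K, each written with vertices in increasing order, are:

  0-simplices (9): [v_0], [v_1], [v_2], [v_3], [v_4], [v_5], [v_6], [v_7], [v_8]
  1-simplices (7): [v_0,v_3], [v_3,v_4], [v_3,v_6], [v_3,v_8], [v_4,v_6], [v_5,v_6], [v_5,v_8]
  2-simplices (1): [v_3,v_4,v_6]

giving chain groups C_0 ≅ Z^9, C_1 ≅ Z^7, C_2 ≅ Z^1.

Boundary ∂_1: C_1 → C_0 maps an edge to its endpoints' difference, ∂[p,q] = q − p. For instance
  ∂[v_0,v_3] = [v_3] − [v_0].
This gives a 9×7 integer matrix of rank 5; reducing to Smith normal form yields diagonal entries (1,1,1,1,1).

Boundary ∂_2: C_2 → C_1 sends each 2-simplex [p,q,r] to [q,r] − [p,r] + [p,q]. For instance
  ∂[v_3,v_4,v_6] = [v_4,v_6] − [v_3,v_6] + [v_3,v_4].
This gives a 7×1 integer matrix of rank 1; reducing to Smith normal form yields diagonal entries (1).

From H_k ≅ ker(∂_k) / im(∂_{k+1}) we obtain:

  H_0: rank C_0 − rank ∂_1 = 9 − 5 = 4, and the invariant factors of ∂_1 are all 1, so H_0 = Z^4.
  H_1: rank ker ∂_1 − rank ∂_2 = (7 − 5) − 1 = 1, and the invariant factors of ∂_2 are all 1, so H_1 = Z.
  H_2: rank ker ∂_2 − rank ∂_3 = (1 − 1) − 0 = 0, and there is no ∂_3, so H_2 = 0.

H_0 ≅ Z^4,  H_1 ≅ Z,  H_2 = 0.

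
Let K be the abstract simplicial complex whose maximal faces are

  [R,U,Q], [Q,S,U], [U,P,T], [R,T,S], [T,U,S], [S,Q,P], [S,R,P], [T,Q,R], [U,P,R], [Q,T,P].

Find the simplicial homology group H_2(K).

Order the vertices as P < Q < R < S < T < U. Listing each simplex with vertices in this order, K has dimension 2 with simplices:

  0-simplices (6): P, Q, R, S, T, U
  1-simplices (15): PQ, PR, PS, PT, PU, QR, QS, QT, QU, RS, RT, RU, ST, SU, TU
  2-simplices (10): PQS, PQT, PRS, PRU, PTU, QRT, QRU, QSU, RST, STU

giving chain groups C_0 ≅ Z^6, C_1 ≅ Z^15, C_2 ≅ Z^10.

Boundary ∂_1: C_1 → C_0 is given by ∂[p,q] = [q] − [p]. For instance
  ∂ST = T − S.
This gives a 6×15 integer matrix of rank 5; reducing to Smith normal form yields diagonal entries (1,1,1,1,1).

∂_2: C_2 → C_1 sends each 2-simplex [p,q,r] to [q,r] − [p,r] + [p,q]. For instance
  ∂STU = TU − SU + ST,
  ∂PQT = QT − PT + PQ.
The 15×10 boundary matrix has rank 10 and Smith normal form diag(1,1,1,1,1,1,1,1,1,2).

From H_k ≅ ker(∂_k) / im(∂_{k+1}) we obtain:

  H_2: rank ker ∂_2 − rank ∂_3 = (10 − 10) − 0 = 0, and there is no ∂_3, so H_2 ≅ 0.

H_2 ≅ 0.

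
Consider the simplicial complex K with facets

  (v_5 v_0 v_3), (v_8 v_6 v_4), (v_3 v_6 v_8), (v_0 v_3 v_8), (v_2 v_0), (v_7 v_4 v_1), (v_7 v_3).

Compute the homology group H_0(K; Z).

H_0 = Z.

Take the total order v_0 < v_1 < v_2 < v_3 < v_4 < v_5 < v_6 < v_7 < v_8 on the vertex set. Then K (dimension 2) consists of the simplices:

  0-simplices (9): [v_0], [v_1], [v_2], [v_3], [v_4], [v_5], [v_6], [v_7], [v_8]
  1-simplices (14): [v_0,v_2], [v_0,v_3], [v_0,v_5], [v_0,v_8], [v_1,v_4], [v_1,v_7], [v_3,v_5], [v_3,v_6], [v_3,v_7], [v_3,v_8], [v_4,v_6], [v_4,v_7], [v_4,v_8], [v_6,v_8]
  2-simplices (5): [v_0,v_3,v_5], [v_0,v_3,v_8], [v_1,v_4,v_7], [v_3,v_6,v_8], [v_4,v_6,v_8]

giving chain groups C_0 ≅ Z^9, C_1 ≅ Z^14, C_2 ≅ Z^5.

∂_1: C_1 → C_0 maps an edge to its endpoints' difference, ∂[p,q] = q − p.
The 9×14 boundary matrix has rank 8 and Smith normal form diag(1,1,1,1,1,1,1,1).

The boundary map ∂_2: C_2 → C_1 sends each 2-simplex [p,q,r] to [q,r] − [p,r] + [p,q]. For instance
  ∂[v_4,v_6,v_8] = [v_6,v_8] − [v_4,v_8] + [v_4,v_6],
  ∂[v_3,v_6,v_8] = [v_6,v_8] − [v_3,v_8] + [v_3,v_6].
The resulting 14×5 matrix has rank 5, and its Smith normal form has invariant factors (1,1,1,1,1).

Now H_k = ker ∂_k / im ∂_{k+1}, so:

  H_0: rank C_0 − rank ∂_1 = 9 − 8 = 1, and the invariant factors of ∂_1 are all 1, so H_0 = Z.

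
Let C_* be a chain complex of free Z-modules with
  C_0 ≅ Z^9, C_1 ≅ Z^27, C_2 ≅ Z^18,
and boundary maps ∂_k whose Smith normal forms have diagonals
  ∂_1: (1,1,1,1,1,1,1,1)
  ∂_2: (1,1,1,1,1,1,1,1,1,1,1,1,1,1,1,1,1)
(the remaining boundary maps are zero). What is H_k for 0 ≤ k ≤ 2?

H_0: b_0 = 9 − 0 − 8 = 1; torsion from ∂_1 factors > 1: none. So H_0 ≅ Z.
H_1: b_1 = 27 − 8 − 17 = 2; torsion from ∂_2 factors > 1: none. So H_1 ≅ Z^2.
H_2: b_2 = 18 − 17 − 0 = 1; torsion from ∂_3 factors > 1: none. So H_2 ≅ Z.

H_0 ≅ Z,  H_1 ≅ Z^2,  H_2 ≅ Z.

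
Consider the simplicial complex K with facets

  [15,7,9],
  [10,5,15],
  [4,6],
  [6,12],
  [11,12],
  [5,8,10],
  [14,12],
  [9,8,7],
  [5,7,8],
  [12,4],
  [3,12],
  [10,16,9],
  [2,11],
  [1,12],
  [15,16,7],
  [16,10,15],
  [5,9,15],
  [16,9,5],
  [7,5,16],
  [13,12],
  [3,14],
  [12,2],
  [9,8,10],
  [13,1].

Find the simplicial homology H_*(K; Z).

Fix the vertex order 1 < 2 < 3 < 4 < 5 < 6 < 7 < 8 < 9 < 10 < 11 < 12 < 13 < 14 < 15 < 16 and write every simplex with vertices in increasing order. Then dim K = 2 and the simplices of K are:

  0-simplices (16): [1], [2], [3], [4], [5], [6], [7], [8], [9], [10], [11], [12], [13], [14], [15], [16]
  1-simplices (30): (30 of them)
  2-simplices (12): [5,7,8], [5,7,16], [5,8,10], [5,9,15], [5,9,16], [5,10,15], [7,8,9], [7,9,15], [7,15,16], [8,9,10], [9,10,16], [10,15,16]

Hence C_0 ≅ Z^16, C_1 ≅ Z^30, C_2 ≅ Z^12.

∂_1: C_1 → C_0 is given by ∂[p,q] = [q] − [p].
This gives a 16×30 integer matrix of rank 14; reducing to Smith normal form yields diagonal entries (1,1,1,1,1,1,1,1,1,1,1,1,1,1).

Boundary ∂_2: C_2 → C_1 maps a triangle to the signed sum of its edges. For instance
  ∂[7,8,9] = [8,9] − [7,9] + [7,8],
  ∂[5,9,16] = [9,16] − [5,16] + [5,9].
The 30×12 boundary matrix has rank 12 and Smith normal form diag(1,1,1,1,1,1,1,1,1,1,1,2).

From H_k ≅ ker(∂_k) / im(∂_{k+1}) we obtain:

  H_0: rank C_0 − rank ∂_1 = 16 − 14 = 2, and the invariant factors of ∂_1 are all 1, so H_0 ≅ Z^2.
  H_1: rank ker ∂_1 − rank ∂_2 = (30 − 14) − 12 = 4, and ∂_2 has invariant factor 2 > 1, so H_1 ≅ Z^4 × Z/2.
  H_2: rank ker ∂_2 − rank ∂_3 = (12 − 12) − 0 = 0, and there is no ∂_3, so H_2 ≅ 0.

H_0 ≅ Z^2,  H_1 ≅ Z^4 × Z/2,  H_2 = 0.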